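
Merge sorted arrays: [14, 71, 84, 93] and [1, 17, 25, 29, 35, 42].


Take 1 from B
Take 14 from A
Take 17 from B
Take 25 from B
Take 29 from B
Take 35 from B
Take 42 from B

Merged: [1, 14, 17, 25, 29, 35, 42, 71, 84, 93]


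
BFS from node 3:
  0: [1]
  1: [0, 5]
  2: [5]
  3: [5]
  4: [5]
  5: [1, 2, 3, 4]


Visit 3, enqueue [5]
Visit 5, enqueue [1, 2, 4]
Visit 1, enqueue [0]
Visit 2, enqueue []
Visit 4, enqueue []
Visit 0, enqueue []

BFS order: [3, 5, 1, 2, 4, 0]


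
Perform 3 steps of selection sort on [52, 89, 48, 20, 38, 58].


Initial: [52, 89, 48, 20, 38, 58]
Step 1: min=20 at 3
  Swap: [20, 89, 48, 52, 38, 58]
Step 2: min=38 at 4
  Swap: [20, 38, 48, 52, 89, 58]
Step 3: min=48 at 2
  Swap: [20, 38, 48, 52, 89, 58]

After 3 steps: [20, 38, 48, 52, 89, 58]


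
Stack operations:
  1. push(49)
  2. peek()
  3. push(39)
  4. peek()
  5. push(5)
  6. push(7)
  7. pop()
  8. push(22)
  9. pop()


push(49) -> [49]
peek()->49
push(39) -> [49, 39]
peek()->39
push(5) -> [49, 39, 5]
push(7) -> [49, 39, 5, 7]
pop()->7, [49, 39, 5]
push(22) -> [49, 39, 5, 22]
pop()->22, [49, 39, 5]

Final stack: [49, 39, 5]


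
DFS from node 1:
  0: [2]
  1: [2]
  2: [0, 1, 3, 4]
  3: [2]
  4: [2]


Visit 1, push [2]
Visit 2, push [4, 3, 0]
Visit 0, push []
Visit 3, push []
Visit 4, push []

DFS order: [1, 2, 0, 3, 4]


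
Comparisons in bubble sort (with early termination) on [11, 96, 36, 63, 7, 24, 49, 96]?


Algorithm: bubble sort (with early termination)
Input: [11, 96, 36, 63, 7, 24, 49, 96]
Sorted: [7, 11, 24, 36, 49, 63, 96, 96]

25


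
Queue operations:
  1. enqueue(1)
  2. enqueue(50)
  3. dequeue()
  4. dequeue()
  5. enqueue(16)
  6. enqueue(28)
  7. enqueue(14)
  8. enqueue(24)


enqueue(1) -> [1]
enqueue(50) -> [1, 50]
dequeue()->1, [50]
dequeue()->50, []
enqueue(16) -> [16]
enqueue(28) -> [16, 28]
enqueue(14) -> [16, 28, 14]
enqueue(24) -> [16, 28, 14, 24]

Final queue: [16, 28, 14, 24]


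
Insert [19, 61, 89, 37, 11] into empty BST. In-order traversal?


Insert 19: root
Insert 61: R from 19
Insert 89: R from 19 -> R from 61
Insert 37: R from 19 -> L from 61
Insert 11: L from 19

In-order: [11, 19, 37, 61, 89]


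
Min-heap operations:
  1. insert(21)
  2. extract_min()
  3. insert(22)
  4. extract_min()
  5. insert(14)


insert(21) -> [21]
extract_min()->21, []
insert(22) -> [22]
extract_min()->22, []
insert(14) -> [14]

Final heap: [14]


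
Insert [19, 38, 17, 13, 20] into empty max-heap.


Insert 19: [19]
Insert 38: [38, 19]
Insert 17: [38, 19, 17]
Insert 13: [38, 19, 17, 13]
Insert 20: [38, 20, 17, 13, 19]

Final heap: [38, 20, 17, 13, 19]


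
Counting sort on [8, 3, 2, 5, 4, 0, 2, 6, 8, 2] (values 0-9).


Input: [8, 3, 2, 5, 4, 0, 2, 6, 8, 2]
Counts: [1, 0, 3, 1, 1, 1, 1, 0, 2, 0]

Sorted: [0, 2, 2, 2, 3, 4, 5, 6, 8, 8]


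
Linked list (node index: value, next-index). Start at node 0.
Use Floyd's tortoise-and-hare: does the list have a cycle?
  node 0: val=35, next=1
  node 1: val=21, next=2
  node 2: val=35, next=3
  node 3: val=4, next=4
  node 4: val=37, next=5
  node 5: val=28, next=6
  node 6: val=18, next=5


Floyd's tortoise (slow, +1) and hare (fast, +2):
  init: slow=0, fast=0
  step 1: slow=1, fast=2
  step 2: slow=2, fast=4
  step 3: slow=3, fast=6
  step 4: slow=4, fast=6
  step 5: slow=5, fast=6
  step 6: slow=6, fast=6
  slow == fast at node 6: cycle detected

Cycle: yes


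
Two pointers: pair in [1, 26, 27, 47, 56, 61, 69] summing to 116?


lo=0(1)+hi=6(69)=70
lo=1(26)+hi=6(69)=95
lo=2(27)+hi=6(69)=96
lo=3(47)+hi=6(69)=116

Yes: 47+69=116


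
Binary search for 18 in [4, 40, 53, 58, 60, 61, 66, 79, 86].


Step 1: lo=0, hi=8, mid=4, val=60
Step 2: lo=0, hi=3, mid=1, val=40
Step 3: lo=0, hi=0, mid=0, val=4

Not found


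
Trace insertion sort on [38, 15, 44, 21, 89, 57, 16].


Initial: [38, 15, 44, 21, 89, 57, 16]
Insert 15: [15, 38, 44, 21, 89, 57, 16]
Insert 44: [15, 38, 44, 21, 89, 57, 16]
Insert 21: [15, 21, 38, 44, 89, 57, 16]
Insert 89: [15, 21, 38, 44, 89, 57, 16]
Insert 57: [15, 21, 38, 44, 57, 89, 16]
Insert 16: [15, 16, 21, 38, 44, 57, 89]

Sorted: [15, 16, 21, 38, 44, 57, 89]


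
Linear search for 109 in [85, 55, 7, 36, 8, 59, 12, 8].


i=0: 85!=109
i=1: 55!=109
i=2: 7!=109
i=3: 36!=109
i=4: 8!=109
i=5: 59!=109
i=6: 12!=109
i=7: 8!=109

Not found, 8 comps


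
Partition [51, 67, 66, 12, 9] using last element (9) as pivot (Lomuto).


Pivot: 9
Place pivot at 0: [9, 67, 66, 12, 51]

Partitioned: [9, 67, 66, 12, 51]


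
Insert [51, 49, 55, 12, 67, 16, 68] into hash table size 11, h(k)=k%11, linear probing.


Insert 51: h=7 -> slot 7
Insert 49: h=5 -> slot 5
Insert 55: h=0 -> slot 0
Insert 12: h=1 -> slot 1
Insert 67: h=1, 1 probes -> slot 2
Insert 16: h=5, 1 probes -> slot 6
Insert 68: h=2, 1 probes -> slot 3

Table: [55, 12, 67, 68, None, 49, 16, 51, None, None, None]


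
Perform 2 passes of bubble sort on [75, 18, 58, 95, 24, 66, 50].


Initial: [75, 18, 58, 95, 24, 66, 50]
Pass 1: [18, 58, 75, 24, 66, 50, 95] (5 swaps)
Pass 2: [18, 58, 24, 66, 50, 75, 95] (3 swaps)

After 2 passes: [18, 58, 24, 66, 50, 75, 95]


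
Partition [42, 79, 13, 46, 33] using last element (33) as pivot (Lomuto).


Pivot: 33
  13 <= 33: swap -> [13, 79, 42, 46, 33]
Place pivot at 1: [13, 33, 42, 46, 79]

Partitioned: [13, 33, 42, 46, 79]


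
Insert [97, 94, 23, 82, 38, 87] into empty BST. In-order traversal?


Insert 97: root
Insert 94: L from 97
Insert 23: L from 97 -> L from 94
Insert 82: L from 97 -> L from 94 -> R from 23
Insert 38: L from 97 -> L from 94 -> R from 23 -> L from 82
Insert 87: L from 97 -> L from 94 -> R from 23 -> R from 82

In-order: [23, 38, 82, 87, 94, 97]


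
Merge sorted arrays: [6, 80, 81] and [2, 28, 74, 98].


Take 2 from B
Take 6 from A
Take 28 from B
Take 74 from B
Take 80 from A
Take 81 from A

Merged: [2, 6, 28, 74, 80, 81, 98]


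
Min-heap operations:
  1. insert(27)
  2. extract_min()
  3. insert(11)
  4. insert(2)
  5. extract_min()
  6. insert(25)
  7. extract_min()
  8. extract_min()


insert(27) -> [27]
extract_min()->27, []
insert(11) -> [11]
insert(2) -> [2, 11]
extract_min()->2, [11]
insert(25) -> [11, 25]
extract_min()->11, [25]
extract_min()->25, []

Final heap: []


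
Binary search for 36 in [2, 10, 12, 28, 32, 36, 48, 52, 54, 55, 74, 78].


Step 1: lo=0, hi=11, mid=5, val=36

Found at index 5


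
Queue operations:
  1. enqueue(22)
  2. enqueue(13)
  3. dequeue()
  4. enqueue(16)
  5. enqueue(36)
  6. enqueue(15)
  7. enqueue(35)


enqueue(22) -> [22]
enqueue(13) -> [22, 13]
dequeue()->22, [13]
enqueue(16) -> [13, 16]
enqueue(36) -> [13, 16, 36]
enqueue(15) -> [13, 16, 36, 15]
enqueue(35) -> [13, 16, 36, 15, 35]

Final queue: [13, 16, 36, 15, 35]


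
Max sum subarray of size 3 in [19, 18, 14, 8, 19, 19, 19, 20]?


[0:3]: 51
[1:4]: 40
[2:5]: 41
[3:6]: 46
[4:7]: 57
[5:8]: 58

Max: 58 at [5:8]


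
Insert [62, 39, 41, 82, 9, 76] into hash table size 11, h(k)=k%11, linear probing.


Insert 62: h=7 -> slot 7
Insert 39: h=6 -> slot 6
Insert 41: h=8 -> slot 8
Insert 82: h=5 -> slot 5
Insert 9: h=9 -> slot 9
Insert 76: h=10 -> slot 10

Table: [None, None, None, None, None, 82, 39, 62, 41, 9, 76]


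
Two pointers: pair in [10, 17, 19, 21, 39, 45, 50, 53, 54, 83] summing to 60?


lo=0(10)+hi=9(83)=93
lo=0(10)+hi=8(54)=64
lo=0(10)+hi=7(53)=63
lo=0(10)+hi=6(50)=60

Yes: 10+50=60


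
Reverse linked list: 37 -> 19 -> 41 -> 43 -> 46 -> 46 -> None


Step 1: curr=37, set curr.next=prev(None) | reversed so far: 37
Step 2: curr=19, set curr.next=prev(37) | reversed so far: 19 -> 37
Step 3: curr=41, set curr.next=prev(19) | reversed so far: 41 -> 19 -> 37
Step 4: curr=43, set curr.next=prev(41) | reversed so far: 43 -> 41 -> 19 -> 37
Step 5: curr=46, set curr.next=prev(43) | reversed so far: 46 -> 43 -> 41 -> 19 -> 37
Step 6: curr=46, set curr.next=prev(46) | reversed so far: 46 -> 46 -> 43 -> 41 -> 19 -> 37

46 -> 46 -> 43 -> 41 -> 19 -> 37 -> None


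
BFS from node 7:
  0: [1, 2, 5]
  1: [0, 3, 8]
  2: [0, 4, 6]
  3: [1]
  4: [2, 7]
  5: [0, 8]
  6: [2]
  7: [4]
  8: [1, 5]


Visit 7, enqueue [4]
Visit 4, enqueue [2]
Visit 2, enqueue [0, 6]
Visit 0, enqueue [1, 5]
Visit 6, enqueue []
Visit 1, enqueue [3, 8]
Visit 5, enqueue []
Visit 3, enqueue []
Visit 8, enqueue []

BFS order: [7, 4, 2, 0, 6, 1, 5, 3, 8]


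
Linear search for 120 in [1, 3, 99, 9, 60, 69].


i=0: 1!=120
i=1: 3!=120
i=2: 99!=120
i=3: 9!=120
i=4: 60!=120
i=5: 69!=120

Not found, 6 comps


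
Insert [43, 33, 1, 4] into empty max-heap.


Insert 43: [43]
Insert 33: [43, 33]
Insert 1: [43, 33, 1]
Insert 4: [43, 33, 1, 4]

Final heap: [43, 33, 1, 4]


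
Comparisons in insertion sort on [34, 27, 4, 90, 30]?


Algorithm: insertion sort
Input: [34, 27, 4, 90, 30]
Sorted: [4, 27, 30, 34, 90]

7


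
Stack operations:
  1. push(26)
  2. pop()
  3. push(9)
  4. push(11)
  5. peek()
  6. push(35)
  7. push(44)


push(26) -> [26]
pop()->26, []
push(9) -> [9]
push(11) -> [9, 11]
peek()->11
push(35) -> [9, 11, 35]
push(44) -> [9, 11, 35, 44]

Final stack: [9, 11, 35, 44]


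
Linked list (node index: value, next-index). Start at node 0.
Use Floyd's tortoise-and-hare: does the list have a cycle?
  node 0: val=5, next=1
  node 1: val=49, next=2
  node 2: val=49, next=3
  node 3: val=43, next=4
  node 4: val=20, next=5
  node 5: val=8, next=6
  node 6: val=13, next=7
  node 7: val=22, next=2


Floyd's tortoise (slow, +1) and hare (fast, +2):
  init: slow=0, fast=0
  step 1: slow=1, fast=2
  step 2: slow=2, fast=4
  step 3: slow=3, fast=6
  step 4: slow=4, fast=2
  step 5: slow=5, fast=4
  step 6: slow=6, fast=6
  slow == fast at node 6: cycle detected

Cycle: yes


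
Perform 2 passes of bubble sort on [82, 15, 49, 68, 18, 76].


Initial: [82, 15, 49, 68, 18, 76]
Pass 1: [15, 49, 68, 18, 76, 82] (5 swaps)
Pass 2: [15, 49, 18, 68, 76, 82] (1 swaps)

After 2 passes: [15, 49, 18, 68, 76, 82]


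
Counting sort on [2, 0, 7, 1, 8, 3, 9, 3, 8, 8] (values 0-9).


Input: [2, 0, 7, 1, 8, 3, 9, 3, 8, 8]
Counts: [1, 1, 1, 2, 0, 0, 0, 1, 3, 1]

Sorted: [0, 1, 2, 3, 3, 7, 8, 8, 8, 9]


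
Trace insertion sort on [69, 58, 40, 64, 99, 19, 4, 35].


Initial: [69, 58, 40, 64, 99, 19, 4, 35]
Insert 58: [58, 69, 40, 64, 99, 19, 4, 35]
Insert 40: [40, 58, 69, 64, 99, 19, 4, 35]
Insert 64: [40, 58, 64, 69, 99, 19, 4, 35]
Insert 99: [40, 58, 64, 69, 99, 19, 4, 35]
Insert 19: [19, 40, 58, 64, 69, 99, 4, 35]
Insert 4: [4, 19, 40, 58, 64, 69, 99, 35]
Insert 35: [4, 19, 35, 40, 58, 64, 69, 99]

Sorted: [4, 19, 35, 40, 58, 64, 69, 99]


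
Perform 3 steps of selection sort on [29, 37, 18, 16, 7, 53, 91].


Initial: [29, 37, 18, 16, 7, 53, 91]
Step 1: min=7 at 4
  Swap: [7, 37, 18, 16, 29, 53, 91]
Step 2: min=16 at 3
  Swap: [7, 16, 18, 37, 29, 53, 91]
Step 3: min=18 at 2
  Swap: [7, 16, 18, 37, 29, 53, 91]

After 3 steps: [7, 16, 18, 37, 29, 53, 91]


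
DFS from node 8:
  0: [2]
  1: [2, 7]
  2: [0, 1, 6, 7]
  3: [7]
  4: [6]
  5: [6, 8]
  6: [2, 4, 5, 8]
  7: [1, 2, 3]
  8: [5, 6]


Visit 8, push [6, 5]
Visit 5, push [6]
Visit 6, push [4, 2]
Visit 2, push [7, 1, 0]
Visit 0, push []
Visit 1, push [7]
Visit 7, push [3]
Visit 3, push []
Visit 4, push []

DFS order: [8, 5, 6, 2, 0, 1, 7, 3, 4]


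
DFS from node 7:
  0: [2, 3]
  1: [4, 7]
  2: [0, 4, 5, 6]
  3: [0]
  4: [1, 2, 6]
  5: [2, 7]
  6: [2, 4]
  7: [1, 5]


Visit 7, push [5, 1]
Visit 1, push [4]
Visit 4, push [6, 2]
Visit 2, push [6, 5, 0]
Visit 0, push [3]
Visit 3, push []
Visit 5, push []
Visit 6, push []

DFS order: [7, 1, 4, 2, 0, 3, 5, 6]


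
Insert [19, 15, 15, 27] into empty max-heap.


Insert 19: [19]
Insert 15: [19, 15]
Insert 15: [19, 15, 15]
Insert 27: [27, 19, 15, 15]

Final heap: [27, 19, 15, 15]


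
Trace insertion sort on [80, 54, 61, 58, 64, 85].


Initial: [80, 54, 61, 58, 64, 85]
Insert 54: [54, 80, 61, 58, 64, 85]
Insert 61: [54, 61, 80, 58, 64, 85]
Insert 58: [54, 58, 61, 80, 64, 85]
Insert 64: [54, 58, 61, 64, 80, 85]
Insert 85: [54, 58, 61, 64, 80, 85]

Sorted: [54, 58, 61, 64, 80, 85]


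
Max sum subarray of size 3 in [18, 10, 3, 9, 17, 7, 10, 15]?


[0:3]: 31
[1:4]: 22
[2:5]: 29
[3:6]: 33
[4:7]: 34
[5:8]: 32

Max: 34 at [4:7]


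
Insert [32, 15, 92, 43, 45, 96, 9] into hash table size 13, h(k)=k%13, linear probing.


Insert 32: h=6 -> slot 6
Insert 15: h=2 -> slot 2
Insert 92: h=1 -> slot 1
Insert 43: h=4 -> slot 4
Insert 45: h=6, 1 probes -> slot 7
Insert 96: h=5 -> slot 5
Insert 9: h=9 -> slot 9

Table: [None, 92, 15, None, 43, 96, 32, 45, None, 9, None, None, None]


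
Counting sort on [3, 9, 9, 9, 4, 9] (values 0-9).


Input: [3, 9, 9, 9, 4, 9]
Counts: [0, 0, 0, 1, 1, 0, 0, 0, 0, 4]

Sorted: [3, 4, 9, 9, 9, 9]


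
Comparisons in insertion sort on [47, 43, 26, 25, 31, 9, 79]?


Algorithm: insertion sort
Input: [47, 43, 26, 25, 31, 9, 79]
Sorted: [9, 25, 26, 31, 43, 47, 79]

15


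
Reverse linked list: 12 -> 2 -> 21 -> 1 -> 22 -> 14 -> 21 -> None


Step 1: curr=12, set curr.next=prev(None) | reversed so far: 12
Step 2: curr=2, set curr.next=prev(12) | reversed so far: 2 -> 12
Step 3: curr=21, set curr.next=prev(2) | reversed so far: 21 -> 2 -> 12
Step 4: curr=1, set curr.next=prev(21) | reversed so far: 1 -> 21 -> 2 -> 12
Step 5: curr=22, set curr.next=prev(1) | reversed so far: 22 -> 1 -> 21 -> 2 -> 12
Step 6: curr=14, set curr.next=prev(22) | reversed so far: 14 -> 22 -> 1 -> 21 -> 2 -> 12
Step 7: curr=21, set curr.next=prev(14) | reversed so far: 21 -> 14 -> 22 -> 1 -> 21 -> 2 -> 12

21 -> 14 -> 22 -> 1 -> 21 -> 2 -> 12 -> None


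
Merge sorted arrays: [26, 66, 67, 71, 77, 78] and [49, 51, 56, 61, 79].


Take 26 from A
Take 49 from B
Take 51 from B
Take 56 from B
Take 61 from B
Take 66 from A
Take 67 from A
Take 71 from A
Take 77 from A
Take 78 from A

Merged: [26, 49, 51, 56, 61, 66, 67, 71, 77, 78, 79]


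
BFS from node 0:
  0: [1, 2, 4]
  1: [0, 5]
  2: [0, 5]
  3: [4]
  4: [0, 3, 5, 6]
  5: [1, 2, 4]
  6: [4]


Visit 0, enqueue [1, 2, 4]
Visit 1, enqueue [5]
Visit 2, enqueue []
Visit 4, enqueue [3, 6]
Visit 5, enqueue []
Visit 3, enqueue []
Visit 6, enqueue []

BFS order: [0, 1, 2, 4, 5, 3, 6]


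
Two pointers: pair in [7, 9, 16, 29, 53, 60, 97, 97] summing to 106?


lo=0(7)+hi=7(97)=104
lo=1(9)+hi=7(97)=106

Yes: 9+97=106


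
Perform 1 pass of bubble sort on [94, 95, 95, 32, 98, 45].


Initial: [94, 95, 95, 32, 98, 45]
Pass 1: [94, 95, 32, 95, 45, 98] (2 swaps)

After 1 pass: [94, 95, 32, 95, 45, 98]


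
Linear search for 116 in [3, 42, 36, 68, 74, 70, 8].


i=0: 3!=116
i=1: 42!=116
i=2: 36!=116
i=3: 68!=116
i=4: 74!=116
i=5: 70!=116
i=6: 8!=116

Not found, 7 comps


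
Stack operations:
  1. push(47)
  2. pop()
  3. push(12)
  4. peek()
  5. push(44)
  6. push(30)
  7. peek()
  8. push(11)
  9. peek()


push(47) -> [47]
pop()->47, []
push(12) -> [12]
peek()->12
push(44) -> [12, 44]
push(30) -> [12, 44, 30]
peek()->30
push(11) -> [12, 44, 30, 11]
peek()->11

Final stack: [12, 44, 30, 11]


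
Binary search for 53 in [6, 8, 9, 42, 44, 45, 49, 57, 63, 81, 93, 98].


Step 1: lo=0, hi=11, mid=5, val=45
Step 2: lo=6, hi=11, mid=8, val=63
Step 3: lo=6, hi=7, mid=6, val=49
Step 4: lo=7, hi=7, mid=7, val=57

Not found


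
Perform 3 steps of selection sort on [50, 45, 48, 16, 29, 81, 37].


Initial: [50, 45, 48, 16, 29, 81, 37]
Step 1: min=16 at 3
  Swap: [16, 45, 48, 50, 29, 81, 37]
Step 2: min=29 at 4
  Swap: [16, 29, 48, 50, 45, 81, 37]
Step 3: min=37 at 6
  Swap: [16, 29, 37, 50, 45, 81, 48]

After 3 steps: [16, 29, 37, 50, 45, 81, 48]


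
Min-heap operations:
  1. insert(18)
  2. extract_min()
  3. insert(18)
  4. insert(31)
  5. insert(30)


insert(18) -> [18]
extract_min()->18, []
insert(18) -> [18]
insert(31) -> [18, 31]
insert(30) -> [18, 31, 30]

Final heap: [18, 31, 30]


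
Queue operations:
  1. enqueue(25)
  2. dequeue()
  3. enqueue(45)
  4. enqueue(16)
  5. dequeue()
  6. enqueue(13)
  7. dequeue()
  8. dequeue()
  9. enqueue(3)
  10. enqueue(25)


enqueue(25) -> [25]
dequeue()->25, []
enqueue(45) -> [45]
enqueue(16) -> [45, 16]
dequeue()->45, [16]
enqueue(13) -> [16, 13]
dequeue()->16, [13]
dequeue()->13, []
enqueue(3) -> [3]
enqueue(25) -> [3, 25]

Final queue: [3, 25]


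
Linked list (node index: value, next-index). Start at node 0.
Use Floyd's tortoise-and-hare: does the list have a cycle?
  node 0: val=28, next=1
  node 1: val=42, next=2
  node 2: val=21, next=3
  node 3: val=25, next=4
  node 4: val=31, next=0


Floyd's tortoise (slow, +1) and hare (fast, +2):
  init: slow=0, fast=0
  step 1: slow=1, fast=2
  step 2: slow=2, fast=4
  step 3: slow=3, fast=1
  step 4: slow=4, fast=3
  step 5: slow=0, fast=0
  slow == fast at node 0: cycle detected

Cycle: yes


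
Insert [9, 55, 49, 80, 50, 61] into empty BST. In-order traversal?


Insert 9: root
Insert 55: R from 9
Insert 49: R from 9 -> L from 55
Insert 80: R from 9 -> R from 55
Insert 50: R from 9 -> L from 55 -> R from 49
Insert 61: R from 9 -> R from 55 -> L from 80

In-order: [9, 49, 50, 55, 61, 80]


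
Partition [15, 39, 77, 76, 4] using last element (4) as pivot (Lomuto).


Pivot: 4
Place pivot at 0: [4, 39, 77, 76, 15]

Partitioned: [4, 39, 77, 76, 15]


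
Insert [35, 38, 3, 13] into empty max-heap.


Insert 35: [35]
Insert 38: [38, 35]
Insert 3: [38, 35, 3]
Insert 13: [38, 35, 3, 13]

Final heap: [38, 35, 3, 13]


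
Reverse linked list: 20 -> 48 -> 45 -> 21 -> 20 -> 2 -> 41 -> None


Step 1: curr=20, set curr.next=prev(None) | reversed so far: 20
Step 2: curr=48, set curr.next=prev(20) | reversed so far: 48 -> 20
Step 3: curr=45, set curr.next=prev(48) | reversed so far: 45 -> 48 -> 20
Step 4: curr=21, set curr.next=prev(45) | reversed so far: 21 -> 45 -> 48 -> 20
Step 5: curr=20, set curr.next=prev(21) | reversed so far: 20 -> 21 -> 45 -> 48 -> 20
Step 6: curr=2, set curr.next=prev(20) | reversed so far: 2 -> 20 -> 21 -> 45 -> 48 -> 20
Step 7: curr=41, set curr.next=prev(2) | reversed so far: 41 -> 2 -> 20 -> 21 -> 45 -> 48 -> 20

41 -> 2 -> 20 -> 21 -> 45 -> 48 -> 20 -> None


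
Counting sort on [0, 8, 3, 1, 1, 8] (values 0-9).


Input: [0, 8, 3, 1, 1, 8]
Counts: [1, 2, 0, 1, 0, 0, 0, 0, 2, 0]

Sorted: [0, 1, 1, 3, 8, 8]


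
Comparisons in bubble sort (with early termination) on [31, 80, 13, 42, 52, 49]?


Algorithm: bubble sort (with early termination)
Input: [31, 80, 13, 42, 52, 49]
Sorted: [13, 31, 42, 49, 52, 80]

12


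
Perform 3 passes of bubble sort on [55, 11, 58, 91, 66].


Initial: [55, 11, 58, 91, 66]
Pass 1: [11, 55, 58, 66, 91] (2 swaps)
Pass 2: [11, 55, 58, 66, 91] (0 swaps)
Pass 3: [11, 55, 58, 66, 91] (0 swaps)

After 3 passes: [11, 55, 58, 66, 91]


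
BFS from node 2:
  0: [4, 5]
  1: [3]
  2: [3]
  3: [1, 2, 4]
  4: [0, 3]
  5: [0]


Visit 2, enqueue [3]
Visit 3, enqueue [1, 4]
Visit 1, enqueue []
Visit 4, enqueue [0]
Visit 0, enqueue [5]
Visit 5, enqueue []

BFS order: [2, 3, 1, 4, 0, 5]


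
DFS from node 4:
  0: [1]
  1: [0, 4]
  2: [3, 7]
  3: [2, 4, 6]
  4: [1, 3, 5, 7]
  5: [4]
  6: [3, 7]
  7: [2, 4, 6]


Visit 4, push [7, 5, 3, 1]
Visit 1, push [0]
Visit 0, push []
Visit 3, push [6, 2]
Visit 2, push [7]
Visit 7, push [6]
Visit 6, push []
Visit 5, push []

DFS order: [4, 1, 0, 3, 2, 7, 6, 5]


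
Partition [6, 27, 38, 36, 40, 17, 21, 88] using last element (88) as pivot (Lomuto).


Pivot: 88
  6 <= 88: advance i (no swap)
  27 <= 88: advance i (no swap)
  38 <= 88: advance i (no swap)
  36 <= 88: advance i (no swap)
  40 <= 88: advance i (no swap)
  17 <= 88: advance i (no swap)
  21 <= 88: advance i (no swap)
Place pivot at 7: [6, 27, 38, 36, 40, 17, 21, 88]

Partitioned: [6, 27, 38, 36, 40, 17, 21, 88]


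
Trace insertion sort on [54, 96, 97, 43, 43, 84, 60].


Initial: [54, 96, 97, 43, 43, 84, 60]
Insert 96: [54, 96, 97, 43, 43, 84, 60]
Insert 97: [54, 96, 97, 43, 43, 84, 60]
Insert 43: [43, 54, 96, 97, 43, 84, 60]
Insert 43: [43, 43, 54, 96, 97, 84, 60]
Insert 84: [43, 43, 54, 84, 96, 97, 60]
Insert 60: [43, 43, 54, 60, 84, 96, 97]

Sorted: [43, 43, 54, 60, 84, 96, 97]


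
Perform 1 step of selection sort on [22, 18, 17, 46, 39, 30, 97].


Initial: [22, 18, 17, 46, 39, 30, 97]
Step 1: min=17 at 2
  Swap: [17, 18, 22, 46, 39, 30, 97]

After 1 step: [17, 18, 22, 46, 39, 30, 97]


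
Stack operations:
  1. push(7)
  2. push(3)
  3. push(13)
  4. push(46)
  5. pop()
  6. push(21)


push(7) -> [7]
push(3) -> [7, 3]
push(13) -> [7, 3, 13]
push(46) -> [7, 3, 13, 46]
pop()->46, [7, 3, 13]
push(21) -> [7, 3, 13, 21]

Final stack: [7, 3, 13, 21]


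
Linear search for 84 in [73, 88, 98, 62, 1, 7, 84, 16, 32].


i=0: 73!=84
i=1: 88!=84
i=2: 98!=84
i=3: 62!=84
i=4: 1!=84
i=5: 7!=84
i=6: 84==84 found!

Found at 6, 7 comps


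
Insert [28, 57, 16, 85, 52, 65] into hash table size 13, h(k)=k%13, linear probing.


Insert 28: h=2 -> slot 2
Insert 57: h=5 -> slot 5
Insert 16: h=3 -> slot 3
Insert 85: h=7 -> slot 7
Insert 52: h=0 -> slot 0
Insert 65: h=0, 1 probes -> slot 1

Table: [52, 65, 28, 16, None, 57, None, 85, None, None, None, None, None]


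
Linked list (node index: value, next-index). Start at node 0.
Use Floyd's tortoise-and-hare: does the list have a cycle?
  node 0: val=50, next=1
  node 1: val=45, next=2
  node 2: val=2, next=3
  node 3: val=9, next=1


Floyd's tortoise (slow, +1) and hare (fast, +2):
  init: slow=0, fast=0
  step 1: slow=1, fast=2
  step 2: slow=2, fast=1
  step 3: slow=3, fast=3
  slow == fast at node 3: cycle detected

Cycle: yes


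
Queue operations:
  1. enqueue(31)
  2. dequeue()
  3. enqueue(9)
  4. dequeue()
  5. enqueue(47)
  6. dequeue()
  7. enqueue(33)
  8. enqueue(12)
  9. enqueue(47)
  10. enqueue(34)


enqueue(31) -> [31]
dequeue()->31, []
enqueue(9) -> [9]
dequeue()->9, []
enqueue(47) -> [47]
dequeue()->47, []
enqueue(33) -> [33]
enqueue(12) -> [33, 12]
enqueue(47) -> [33, 12, 47]
enqueue(34) -> [33, 12, 47, 34]

Final queue: [33, 12, 47, 34]


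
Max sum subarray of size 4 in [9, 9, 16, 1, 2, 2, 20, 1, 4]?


[0:4]: 35
[1:5]: 28
[2:6]: 21
[3:7]: 25
[4:8]: 25
[5:9]: 27

Max: 35 at [0:4]


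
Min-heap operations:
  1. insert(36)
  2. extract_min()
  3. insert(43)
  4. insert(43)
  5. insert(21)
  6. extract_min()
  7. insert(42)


insert(36) -> [36]
extract_min()->36, []
insert(43) -> [43]
insert(43) -> [43, 43]
insert(21) -> [21, 43, 43]
extract_min()->21, [43, 43]
insert(42) -> [42, 43, 43]

Final heap: [42, 43, 43]


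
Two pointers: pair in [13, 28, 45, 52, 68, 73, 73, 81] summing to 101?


lo=0(13)+hi=7(81)=94
lo=1(28)+hi=7(81)=109
lo=1(28)+hi=6(73)=101

Yes: 28+73=101


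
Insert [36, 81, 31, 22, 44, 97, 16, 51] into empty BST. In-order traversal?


Insert 36: root
Insert 81: R from 36
Insert 31: L from 36
Insert 22: L from 36 -> L from 31
Insert 44: R from 36 -> L from 81
Insert 97: R from 36 -> R from 81
Insert 16: L from 36 -> L from 31 -> L from 22
Insert 51: R from 36 -> L from 81 -> R from 44

In-order: [16, 22, 31, 36, 44, 51, 81, 97]


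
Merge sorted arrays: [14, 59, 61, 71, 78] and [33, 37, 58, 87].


Take 14 from A
Take 33 from B
Take 37 from B
Take 58 from B
Take 59 from A
Take 61 from A
Take 71 from A
Take 78 from A

Merged: [14, 33, 37, 58, 59, 61, 71, 78, 87]


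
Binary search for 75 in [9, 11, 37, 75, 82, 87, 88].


Step 1: lo=0, hi=6, mid=3, val=75

Found at index 3


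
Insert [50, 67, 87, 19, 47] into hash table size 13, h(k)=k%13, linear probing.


Insert 50: h=11 -> slot 11
Insert 67: h=2 -> slot 2
Insert 87: h=9 -> slot 9
Insert 19: h=6 -> slot 6
Insert 47: h=8 -> slot 8

Table: [None, None, 67, None, None, None, 19, None, 47, 87, None, 50, None]


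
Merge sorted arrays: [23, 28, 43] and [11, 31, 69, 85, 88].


Take 11 from B
Take 23 from A
Take 28 from A
Take 31 from B
Take 43 from A

Merged: [11, 23, 28, 31, 43, 69, 85, 88]


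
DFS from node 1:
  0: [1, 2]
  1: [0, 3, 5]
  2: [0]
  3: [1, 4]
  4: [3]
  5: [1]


Visit 1, push [5, 3, 0]
Visit 0, push [2]
Visit 2, push []
Visit 3, push [4]
Visit 4, push []
Visit 5, push []

DFS order: [1, 0, 2, 3, 4, 5]


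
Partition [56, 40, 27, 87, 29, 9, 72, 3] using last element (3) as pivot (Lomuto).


Pivot: 3
Place pivot at 0: [3, 40, 27, 87, 29, 9, 72, 56]

Partitioned: [3, 40, 27, 87, 29, 9, 72, 56]


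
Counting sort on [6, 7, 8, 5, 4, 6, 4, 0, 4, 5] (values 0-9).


Input: [6, 7, 8, 5, 4, 6, 4, 0, 4, 5]
Counts: [1, 0, 0, 0, 3, 2, 2, 1, 1, 0]

Sorted: [0, 4, 4, 4, 5, 5, 6, 6, 7, 8]


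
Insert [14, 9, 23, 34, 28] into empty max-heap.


Insert 14: [14]
Insert 9: [14, 9]
Insert 23: [23, 9, 14]
Insert 34: [34, 23, 14, 9]
Insert 28: [34, 28, 14, 9, 23]

Final heap: [34, 28, 14, 9, 23]


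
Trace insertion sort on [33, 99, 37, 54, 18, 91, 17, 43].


Initial: [33, 99, 37, 54, 18, 91, 17, 43]
Insert 99: [33, 99, 37, 54, 18, 91, 17, 43]
Insert 37: [33, 37, 99, 54, 18, 91, 17, 43]
Insert 54: [33, 37, 54, 99, 18, 91, 17, 43]
Insert 18: [18, 33, 37, 54, 99, 91, 17, 43]
Insert 91: [18, 33, 37, 54, 91, 99, 17, 43]
Insert 17: [17, 18, 33, 37, 54, 91, 99, 43]
Insert 43: [17, 18, 33, 37, 43, 54, 91, 99]

Sorted: [17, 18, 33, 37, 43, 54, 91, 99]


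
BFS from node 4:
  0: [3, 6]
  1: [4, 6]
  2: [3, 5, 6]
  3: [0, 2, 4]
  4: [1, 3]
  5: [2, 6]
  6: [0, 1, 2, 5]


Visit 4, enqueue [1, 3]
Visit 1, enqueue [6]
Visit 3, enqueue [0, 2]
Visit 6, enqueue [5]
Visit 0, enqueue []
Visit 2, enqueue []
Visit 5, enqueue []

BFS order: [4, 1, 3, 6, 0, 2, 5]


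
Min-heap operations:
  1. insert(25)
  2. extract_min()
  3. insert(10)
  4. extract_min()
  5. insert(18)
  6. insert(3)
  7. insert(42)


insert(25) -> [25]
extract_min()->25, []
insert(10) -> [10]
extract_min()->10, []
insert(18) -> [18]
insert(3) -> [3, 18]
insert(42) -> [3, 18, 42]

Final heap: [3, 18, 42]


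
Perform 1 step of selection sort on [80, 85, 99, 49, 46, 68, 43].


Initial: [80, 85, 99, 49, 46, 68, 43]
Step 1: min=43 at 6
  Swap: [43, 85, 99, 49, 46, 68, 80]

After 1 step: [43, 85, 99, 49, 46, 68, 80]


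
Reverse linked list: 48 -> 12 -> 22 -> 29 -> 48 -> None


Step 1: curr=48, set curr.next=prev(None) | reversed so far: 48
Step 2: curr=12, set curr.next=prev(48) | reversed so far: 12 -> 48
Step 3: curr=22, set curr.next=prev(12) | reversed so far: 22 -> 12 -> 48
Step 4: curr=29, set curr.next=prev(22) | reversed so far: 29 -> 22 -> 12 -> 48
Step 5: curr=48, set curr.next=prev(29) | reversed so far: 48 -> 29 -> 22 -> 12 -> 48

48 -> 29 -> 22 -> 12 -> 48 -> None


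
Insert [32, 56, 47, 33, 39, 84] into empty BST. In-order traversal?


Insert 32: root
Insert 56: R from 32
Insert 47: R from 32 -> L from 56
Insert 33: R from 32 -> L from 56 -> L from 47
Insert 39: R from 32 -> L from 56 -> L from 47 -> R from 33
Insert 84: R from 32 -> R from 56

In-order: [32, 33, 39, 47, 56, 84]


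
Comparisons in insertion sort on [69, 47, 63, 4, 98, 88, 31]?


Algorithm: insertion sort
Input: [69, 47, 63, 4, 98, 88, 31]
Sorted: [4, 31, 47, 63, 69, 88, 98]

15


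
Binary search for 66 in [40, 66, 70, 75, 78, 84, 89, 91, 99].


Step 1: lo=0, hi=8, mid=4, val=78
Step 2: lo=0, hi=3, mid=1, val=66

Found at index 1


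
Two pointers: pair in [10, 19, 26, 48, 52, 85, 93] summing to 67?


lo=0(10)+hi=6(93)=103
lo=0(10)+hi=5(85)=95
lo=0(10)+hi=4(52)=62
lo=1(19)+hi=4(52)=71
lo=1(19)+hi=3(48)=67

Yes: 19+48=67


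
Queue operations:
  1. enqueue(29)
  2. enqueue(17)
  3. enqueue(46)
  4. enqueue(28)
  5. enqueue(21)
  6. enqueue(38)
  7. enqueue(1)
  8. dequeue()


enqueue(29) -> [29]
enqueue(17) -> [29, 17]
enqueue(46) -> [29, 17, 46]
enqueue(28) -> [29, 17, 46, 28]
enqueue(21) -> [29, 17, 46, 28, 21]
enqueue(38) -> [29, 17, 46, 28, 21, 38]
enqueue(1) -> [29, 17, 46, 28, 21, 38, 1]
dequeue()->29, [17, 46, 28, 21, 38, 1]

Final queue: [17, 46, 28, 21, 38, 1]


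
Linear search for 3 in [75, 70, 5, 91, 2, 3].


i=0: 75!=3
i=1: 70!=3
i=2: 5!=3
i=3: 91!=3
i=4: 2!=3
i=5: 3==3 found!

Found at 5, 6 comps


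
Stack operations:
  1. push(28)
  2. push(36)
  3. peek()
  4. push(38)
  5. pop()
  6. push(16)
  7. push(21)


push(28) -> [28]
push(36) -> [28, 36]
peek()->36
push(38) -> [28, 36, 38]
pop()->38, [28, 36]
push(16) -> [28, 36, 16]
push(21) -> [28, 36, 16, 21]

Final stack: [28, 36, 16, 21]


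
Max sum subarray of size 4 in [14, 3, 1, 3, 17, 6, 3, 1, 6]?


[0:4]: 21
[1:5]: 24
[2:6]: 27
[3:7]: 29
[4:8]: 27
[5:9]: 16

Max: 29 at [3:7]


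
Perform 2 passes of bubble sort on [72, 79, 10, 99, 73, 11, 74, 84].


Initial: [72, 79, 10, 99, 73, 11, 74, 84]
Pass 1: [72, 10, 79, 73, 11, 74, 84, 99] (5 swaps)
Pass 2: [10, 72, 73, 11, 74, 79, 84, 99] (4 swaps)

After 2 passes: [10, 72, 73, 11, 74, 79, 84, 99]


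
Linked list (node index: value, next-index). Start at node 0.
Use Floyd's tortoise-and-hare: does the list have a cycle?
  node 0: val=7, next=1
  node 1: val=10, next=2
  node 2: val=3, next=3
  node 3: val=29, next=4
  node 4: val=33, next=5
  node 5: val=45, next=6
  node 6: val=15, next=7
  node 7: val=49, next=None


Floyd's tortoise (slow, +1) and hare (fast, +2):
  init: slow=0, fast=0
  step 1: slow=1, fast=2
  step 2: slow=2, fast=4
  step 3: slow=3, fast=6
  step 4: fast 6->7->None, no cycle

Cycle: no


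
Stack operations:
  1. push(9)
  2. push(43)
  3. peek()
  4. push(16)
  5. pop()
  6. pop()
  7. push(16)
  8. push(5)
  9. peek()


push(9) -> [9]
push(43) -> [9, 43]
peek()->43
push(16) -> [9, 43, 16]
pop()->16, [9, 43]
pop()->43, [9]
push(16) -> [9, 16]
push(5) -> [9, 16, 5]
peek()->5

Final stack: [9, 16, 5]


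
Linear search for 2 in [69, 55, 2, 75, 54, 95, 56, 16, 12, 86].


i=0: 69!=2
i=1: 55!=2
i=2: 2==2 found!

Found at 2, 3 comps


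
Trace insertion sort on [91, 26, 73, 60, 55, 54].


Initial: [91, 26, 73, 60, 55, 54]
Insert 26: [26, 91, 73, 60, 55, 54]
Insert 73: [26, 73, 91, 60, 55, 54]
Insert 60: [26, 60, 73, 91, 55, 54]
Insert 55: [26, 55, 60, 73, 91, 54]
Insert 54: [26, 54, 55, 60, 73, 91]

Sorted: [26, 54, 55, 60, 73, 91]


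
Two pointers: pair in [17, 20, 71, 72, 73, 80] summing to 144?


lo=0(17)+hi=5(80)=97
lo=1(20)+hi=5(80)=100
lo=2(71)+hi=5(80)=151
lo=2(71)+hi=4(73)=144

Yes: 71+73=144


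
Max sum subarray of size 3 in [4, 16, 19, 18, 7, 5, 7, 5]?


[0:3]: 39
[1:4]: 53
[2:5]: 44
[3:6]: 30
[4:7]: 19
[5:8]: 17

Max: 53 at [1:4]


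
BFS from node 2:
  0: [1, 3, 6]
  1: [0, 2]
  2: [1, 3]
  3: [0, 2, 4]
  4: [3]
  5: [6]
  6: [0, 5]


Visit 2, enqueue [1, 3]
Visit 1, enqueue [0]
Visit 3, enqueue [4]
Visit 0, enqueue [6]
Visit 4, enqueue []
Visit 6, enqueue [5]
Visit 5, enqueue []

BFS order: [2, 1, 3, 0, 4, 6, 5]


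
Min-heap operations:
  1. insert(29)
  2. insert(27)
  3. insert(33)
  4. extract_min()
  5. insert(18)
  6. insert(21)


insert(29) -> [29]
insert(27) -> [27, 29]
insert(33) -> [27, 29, 33]
extract_min()->27, [29, 33]
insert(18) -> [18, 33, 29]
insert(21) -> [18, 21, 29, 33]

Final heap: [18, 21, 29, 33]


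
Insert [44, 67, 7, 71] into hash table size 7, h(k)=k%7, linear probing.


Insert 44: h=2 -> slot 2
Insert 67: h=4 -> slot 4
Insert 7: h=0 -> slot 0
Insert 71: h=1 -> slot 1

Table: [7, 71, 44, None, 67, None, None]


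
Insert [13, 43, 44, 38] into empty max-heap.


Insert 13: [13]
Insert 43: [43, 13]
Insert 44: [44, 13, 43]
Insert 38: [44, 38, 43, 13]

Final heap: [44, 38, 43, 13]


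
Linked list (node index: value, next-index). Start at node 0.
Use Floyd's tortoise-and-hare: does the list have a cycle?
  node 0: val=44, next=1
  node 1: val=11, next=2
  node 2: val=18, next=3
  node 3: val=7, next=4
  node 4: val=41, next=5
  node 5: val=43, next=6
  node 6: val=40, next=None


Floyd's tortoise (slow, +1) and hare (fast, +2):
  init: slow=0, fast=0
  step 1: slow=1, fast=2
  step 2: slow=2, fast=4
  step 3: slow=3, fast=6
  step 4: fast -> None, no cycle

Cycle: no


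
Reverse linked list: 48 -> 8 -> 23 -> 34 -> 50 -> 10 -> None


Step 1: curr=48, set curr.next=prev(None) | reversed so far: 48
Step 2: curr=8, set curr.next=prev(48) | reversed so far: 8 -> 48
Step 3: curr=23, set curr.next=prev(8) | reversed so far: 23 -> 8 -> 48
Step 4: curr=34, set curr.next=prev(23) | reversed so far: 34 -> 23 -> 8 -> 48
Step 5: curr=50, set curr.next=prev(34) | reversed so far: 50 -> 34 -> 23 -> 8 -> 48
Step 6: curr=10, set curr.next=prev(50) | reversed so far: 10 -> 50 -> 34 -> 23 -> 8 -> 48

10 -> 50 -> 34 -> 23 -> 8 -> 48 -> None


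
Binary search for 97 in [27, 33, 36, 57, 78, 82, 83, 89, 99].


Step 1: lo=0, hi=8, mid=4, val=78
Step 2: lo=5, hi=8, mid=6, val=83
Step 3: lo=7, hi=8, mid=7, val=89
Step 4: lo=8, hi=8, mid=8, val=99

Not found


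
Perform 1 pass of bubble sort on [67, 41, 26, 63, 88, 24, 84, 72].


Initial: [67, 41, 26, 63, 88, 24, 84, 72]
Pass 1: [41, 26, 63, 67, 24, 84, 72, 88] (6 swaps)

After 1 pass: [41, 26, 63, 67, 24, 84, 72, 88]


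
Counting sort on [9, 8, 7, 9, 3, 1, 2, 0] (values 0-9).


Input: [9, 8, 7, 9, 3, 1, 2, 0]
Counts: [1, 1, 1, 1, 0, 0, 0, 1, 1, 2]

Sorted: [0, 1, 2, 3, 7, 8, 9, 9]


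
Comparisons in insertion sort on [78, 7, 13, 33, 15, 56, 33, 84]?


Algorithm: insertion sort
Input: [78, 7, 13, 33, 15, 56, 33, 84]
Sorted: [7, 13, 15, 33, 33, 56, 78, 84]

14


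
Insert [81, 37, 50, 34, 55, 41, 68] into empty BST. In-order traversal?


Insert 81: root
Insert 37: L from 81
Insert 50: L from 81 -> R from 37
Insert 34: L from 81 -> L from 37
Insert 55: L from 81 -> R from 37 -> R from 50
Insert 41: L from 81 -> R from 37 -> L from 50
Insert 68: L from 81 -> R from 37 -> R from 50 -> R from 55

In-order: [34, 37, 41, 50, 55, 68, 81]


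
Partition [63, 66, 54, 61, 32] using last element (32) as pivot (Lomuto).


Pivot: 32
Place pivot at 0: [32, 66, 54, 61, 63]

Partitioned: [32, 66, 54, 61, 63]


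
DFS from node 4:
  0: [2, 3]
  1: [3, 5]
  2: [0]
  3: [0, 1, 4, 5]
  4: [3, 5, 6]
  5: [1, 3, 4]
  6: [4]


Visit 4, push [6, 5, 3]
Visit 3, push [5, 1, 0]
Visit 0, push [2]
Visit 2, push []
Visit 1, push [5]
Visit 5, push []
Visit 6, push []

DFS order: [4, 3, 0, 2, 1, 5, 6]


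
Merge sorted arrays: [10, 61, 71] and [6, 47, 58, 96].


Take 6 from B
Take 10 from A
Take 47 from B
Take 58 from B
Take 61 from A
Take 71 from A

Merged: [6, 10, 47, 58, 61, 71, 96]


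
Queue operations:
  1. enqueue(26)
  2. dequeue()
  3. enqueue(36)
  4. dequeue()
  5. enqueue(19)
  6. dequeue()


enqueue(26) -> [26]
dequeue()->26, []
enqueue(36) -> [36]
dequeue()->36, []
enqueue(19) -> [19]
dequeue()->19, []

Final queue: []


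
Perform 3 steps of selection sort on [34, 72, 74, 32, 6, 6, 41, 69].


Initial: [34, 72, 74, 32, 6, 6, 41, 69]
Step 1: min=6 at 4
  Swap: [6, 72, 74, 32, 34, 6, 41, 69]
Step 2: min=6 at 5
  Swap: [6, 6, 74, 32, 34, 72, 41, 69]
Step 3: min=32 at 3
  Swap: [6, 6, 32, 74, 34, 72, 41, 69]

After 3 steps: [6, 6, 32, 74, 34, 72, 41, 69]


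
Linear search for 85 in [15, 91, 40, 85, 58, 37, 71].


i=0: 15!=85
i=1: 91!=85
i=2: 40!=85
i=3: 85==85 found!

Found at 3, 4 comps


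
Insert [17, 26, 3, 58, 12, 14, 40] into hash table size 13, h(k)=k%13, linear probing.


Insert 17: h=4 -> slot 4
Insert 26: h=0 -> slot 0
Insert 3: h=3 -> slot 3
Insert 58: h=6 -> slot 6
Insert 12: h=12 -> slot 12
Insert 14: h=1 -> slot 1
Insert 40: h=1, 1 probes -> slot 2

Table: [26, 14, 40, 3, 17, None, 58, None, None, None, None, None, 12]


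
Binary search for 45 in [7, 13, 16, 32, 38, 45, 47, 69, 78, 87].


Step 1: lo=0, hi=9, mid=4, val=38
Step 2: lo=5, hi=9, mid=7, val=69
Step 3: lo=5, hi=6, mid=5, val=45

Found at index 5


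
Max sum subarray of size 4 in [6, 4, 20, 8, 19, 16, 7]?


[0:4]: 38
[1:5]: 51
[2:6]: 63
[3:7]: 50

Max: 63 at [2:6]


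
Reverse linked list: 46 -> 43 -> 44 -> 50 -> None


Step 1: curr=46, set curr.next=prev(None) | reversed so far: 46
Step 2: curr=43, set curr.next=prev(46) | reversed so far: 43 -> 46
Step 3: curr=44, set curr.next=prev(43) | reversed so far: 44 -> 43 -> 46
Step 4: curr=50, set curr.next=prev(44) | reversed so far: 50 -> 44 -> 43 -> 46

50 -> 44 -> 43 -> 46 -> None


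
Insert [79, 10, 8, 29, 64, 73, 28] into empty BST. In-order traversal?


Insert 79: root
Insert 10: L from 79
Insert 8: L from 79 -> L from 10
Insert 29: L from 79 -> R from 10
Insert 64: L from 79 -> R from 10 -> R from 29
Insert 73: L from 79 -> R from 10 -> R from 29 -> R from 64
Insert 28: L from 79 -> R from 10 -> L from 29

In-order: [8, 10, 28, 29, 64, 73, 79]


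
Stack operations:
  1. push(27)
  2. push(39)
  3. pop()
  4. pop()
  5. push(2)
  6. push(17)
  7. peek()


push(27) -> [27]
push(39) -> [27, 39]
pop()->39, [27]
pop()->27, []
push(2) -> [2]
push(17) -> [2, 17]
peek()->17

Final stack: [2, 17]


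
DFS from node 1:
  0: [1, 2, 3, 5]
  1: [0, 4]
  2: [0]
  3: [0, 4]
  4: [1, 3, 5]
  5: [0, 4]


Visit 1, push [4, 0]
Visit 0, push [5, 3, 2]
Visit 2, push []
Visit 3, push [4]
Visit 4, push [5]
Visit 5, push []

DFS order: [1, 0, 2, 3, 4, 5]


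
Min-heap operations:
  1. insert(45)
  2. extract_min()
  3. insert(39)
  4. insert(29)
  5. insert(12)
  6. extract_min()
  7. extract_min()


insert(45) -> [45]
extract_min()->45, []
insert(39) -> [39]
insert(29) -> [29, 39]
insert(12) -> [12, 39, 29]
extract_min()->12, [29, 39]
extract_min()->29, [39]

Final heap: [39]


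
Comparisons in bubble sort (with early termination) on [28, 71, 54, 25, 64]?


Algorithm: bubble sort (with early termination)
Input: [28, 71, 54, 25, 64]
Sorted: [25, 28, 54, 64, 71]

10


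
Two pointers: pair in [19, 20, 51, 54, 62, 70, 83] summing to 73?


lo=0(19)+hi=6(83)=102
lo=0(19)+hi=5(70)=89
lo=0(19)+hi=4(62)=81
lo=0(19)+hi=3(54)=73

Yes: 19+54=73


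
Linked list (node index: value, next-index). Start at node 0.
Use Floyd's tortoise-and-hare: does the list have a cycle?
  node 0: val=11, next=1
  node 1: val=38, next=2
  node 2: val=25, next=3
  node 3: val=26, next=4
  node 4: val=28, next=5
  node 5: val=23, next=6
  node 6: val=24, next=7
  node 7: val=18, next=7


Floyd's tortoise (slow, +1) and hare (fast, +2):
  init: slow=0, fast=0
  step 1: slow=1, fast=2
  step 2: slow=2, fast=4
  step 3: slow=3, fast=6
  step 4: slow=4, fast=7
  step 5: slow=5, fast=7
  step 6: slow=6, fast=7
  step 7: slow=7, fast=7
  slow == fast at node 7: cycle detected

Cycle: yes


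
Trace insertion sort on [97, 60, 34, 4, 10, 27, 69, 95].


Initial: [97, 60, 34, 4, 10, 27, 69, 95]
Insert 60: [60, 97, 34, 4, 10, 27, 69, 95]
Insert 34: [34, 60, 97, 4, 10, 27, 69, 95]
Insert 4: [4, 34, 60, 97, 10, 27, 69, 95]
Insert 10: [4, 10, 34, 60, 97, 27, 69, 95]
Insert 27: [4, 10, 27, 34, 60, 97, 69, 95]
Insert 69: [4, 10, 27, 34, 60, 69, 97, 95]
Insert 95: [4, 10, 27, 34, 60, 69, 95, 97]

Sorted: [4, 10, 27, 34, 60, 69, 95, 97]


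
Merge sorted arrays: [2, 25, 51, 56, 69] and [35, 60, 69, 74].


Take 2 from A
Take 25 from A
Take 35 from B
Take 51 from A
Take 56 from A
Take 60 from B
Take 69 from A

Merged: [2, 25, 35, 51, 56, 60, 69, 69, 74]


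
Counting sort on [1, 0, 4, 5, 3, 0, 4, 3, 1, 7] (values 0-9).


Input: [1, 0, 4, 5, 3, 0, 4, 3, 1, 7]
Counts: [2, 2, 0, 2, 2, 1, 0, 1, 0, 0]

Sorted: [0, 0, 1, 1, 3, 3, 4, 4, 5, 7]


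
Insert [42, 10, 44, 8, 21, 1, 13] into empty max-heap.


Insert 42: [42]
Insert 10: [42, 10]
Insert 44: [44, 10, 42]
Insert 8: [44, 10, 42, 8]
Insert 21: [44, 21, 42, 8, 10]
Insert 1: [44, 21, 42, 8, 10, 1]
Insert 13: [44, 21, 42, 8, 10, 1, 13]

Final heap: [44, 21, 42, 8, 10, 1, 13]


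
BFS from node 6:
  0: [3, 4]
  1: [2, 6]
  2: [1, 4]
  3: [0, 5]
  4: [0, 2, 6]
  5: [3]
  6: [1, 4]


Visit 6, enqueue [1, 4]
Visit 1, enqueue [2]
Visit 4, enqueue [0]
Visit 2, enqueue []
Visit 0, enqueue [3]
Visit 3, enqueue [5]
Visit 5, enqueue []

BFS order: [6, 1, 4, 2, 0, 3, 5]


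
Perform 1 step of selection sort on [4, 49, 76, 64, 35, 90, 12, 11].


Initial: [4, 49, 76, 64, 35, 90, 12, 11]
Step 1: min=4 at 0
  Swap: [4, 49, 76, 64, 35, 90, 12, 11]

After 1 step: [4, 49, 76, 64, 35, 90, 12, 11]
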